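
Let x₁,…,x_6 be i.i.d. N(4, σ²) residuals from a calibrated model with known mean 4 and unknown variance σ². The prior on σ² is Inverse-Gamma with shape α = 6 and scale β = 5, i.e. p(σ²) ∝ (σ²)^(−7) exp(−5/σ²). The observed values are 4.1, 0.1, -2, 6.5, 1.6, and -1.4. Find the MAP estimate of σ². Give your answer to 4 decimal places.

Sum of squared deviations about the known mean: SS = (4.1−4)² + (0.1−4)² + (-2−4)² + (6.5−4)² + (1.6−4)² + (-1.4−4)² = 92.39.
The Normal likelihood contributes (σ²)^(−n/2) exp(−SS/(2σ²)), so the posterior is Inverse-Gamma(α + n/2, β + SS/2) = Inverse-Gamma(9, 51.195).
The mode of Inverse-Gamma(a, b) is b/(a+1) = 51.195/10 ≈ 5.1195.

σ̂²_MAP = 5.1195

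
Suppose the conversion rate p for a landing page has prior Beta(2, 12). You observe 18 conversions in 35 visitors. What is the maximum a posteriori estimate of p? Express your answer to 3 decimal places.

Prior: Beta(2, 12).
Data: 18 successes in 35 trials. The binomial likelihood contributes p^18(1−p)^17, so the posterior is Beta(2+18, 12+17) = Beta(20, 29).
For Beta(a, b) with a, b > 1 the mode is (a−1)/(a+b−2) = 19/47 ≈ 0.404.

p̂_MAP = 0.404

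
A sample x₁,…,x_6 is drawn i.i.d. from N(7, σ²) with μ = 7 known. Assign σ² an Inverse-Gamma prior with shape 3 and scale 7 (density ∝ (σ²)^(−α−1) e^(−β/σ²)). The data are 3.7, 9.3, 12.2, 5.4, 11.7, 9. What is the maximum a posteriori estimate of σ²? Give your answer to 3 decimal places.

Sum of squared deviations about the known mean: SS = (3.7−7)² + (9.3−7)² + (12.2−7)² + (5.4−7)² + (11.7−7)² + (9−7)² = 71.87.
The Normal likelihood contributes (σ²)^(−n/2) exp(−SS/(2σ²)), so the posterior is Inverse-Gamma(α + n/2, β + SS/2) = Inverse-Gamma(6, 42.935).
The mode of Inverse-Gamma(a, b) is b/(a+1) = 42.935/7 ≈ 6.134.

σ̂²_MAP = 6.134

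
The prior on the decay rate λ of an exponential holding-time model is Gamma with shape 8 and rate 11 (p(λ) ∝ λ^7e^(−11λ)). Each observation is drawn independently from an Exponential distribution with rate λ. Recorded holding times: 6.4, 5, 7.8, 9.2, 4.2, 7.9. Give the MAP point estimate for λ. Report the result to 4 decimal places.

λ̂_MAP = 0.2524

The Exponential(rate=λ) likelihood is ∝ λ^n e^(−λΣtᵢ). Here n = 6 and Σtᵢ = 6.4 + 5 + 7.8 + 9.2 + 4.2 + 7.9 = 40.5.
Posterior ∝ λ^7e^(−11λ) · λ^6e^(−40.5λ) = λ^13e^(−51.5λ), i.e. Gamma(14, 51.5).
Mode = (a−1)/b = 13/51.5 ≈ 0.2524.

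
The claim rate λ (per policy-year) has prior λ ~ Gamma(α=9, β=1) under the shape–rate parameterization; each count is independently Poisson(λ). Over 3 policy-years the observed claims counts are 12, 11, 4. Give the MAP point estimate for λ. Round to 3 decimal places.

Σxᵢ = 12+11+4 = 27, with n = 3.
Posterior ∝ λ^8e^(−1λ) · λ^27e^(−3λ) = λ^35e^(−4λ), i.e. Gamma(shape=36, rate=4).
The mode of a Gamma(a, b) with a ≥ 1 (shape–rate) is (a−1)/b = 35/4 ≈ 8.750.

λ̂_MAP = 8.750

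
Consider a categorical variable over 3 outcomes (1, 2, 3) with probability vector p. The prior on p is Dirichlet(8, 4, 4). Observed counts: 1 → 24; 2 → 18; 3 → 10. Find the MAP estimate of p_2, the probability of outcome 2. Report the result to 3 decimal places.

The posterior is Dirichlet(αᵢ + nᵢ) = Dirichlet(32, 22, 14).
For a Dirichlet(a₁,…,a_K) with all aᵢ > 1, the mode has j-th component (aⱼ − 1)/(Σaᵢ − K).
Here Σaᵢ = 68 and K = 3, so p_2 = (22 − 1)/(68 − 3) = 21/65 ≈ 0.323.

MAP estimate: 0.323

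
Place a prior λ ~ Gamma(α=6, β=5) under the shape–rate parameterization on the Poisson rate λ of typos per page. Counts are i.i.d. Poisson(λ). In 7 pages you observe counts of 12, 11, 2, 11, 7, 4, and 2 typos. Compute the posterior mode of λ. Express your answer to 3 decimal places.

λ̂_MAP = 4.500

Σxᵢ = 12+11+2+11+7+4+2 = 49, with n = 7.
Posterior ∝ λ^5e^(−5λ) · λ^49e^(−7λ) = λ^54e^(−12λ), i.e. Gamma(shape=55, rate=12).
The mode of a Gamma(a, b) with a ≥ 1 (shape–rate) is (a−1)/b = 54/12 ≈ 4.500.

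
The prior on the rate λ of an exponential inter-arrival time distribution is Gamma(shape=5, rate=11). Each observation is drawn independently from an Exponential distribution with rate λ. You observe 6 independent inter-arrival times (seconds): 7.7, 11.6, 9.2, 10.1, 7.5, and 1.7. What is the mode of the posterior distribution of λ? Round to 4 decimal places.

The Exponential(rate=λ) likelihood is ∝ λ^n e^(−λΣtᵢ). Here n = 6 and Σtᵢ = 7.7 + 11.6 + 9.2 + 10.1 + 7.5 + 1.7 = 47.8.
Posterior ∝ λ^4e^(−11λ) · λ^6e^(−47.8λ) = λ^10e^(−58.8λ), i.e. Gamma(11, 58.8).
Mode = (a−1)/b = 10/58.8 ≈ 0.1701.

λ̂_MAP = 0.1701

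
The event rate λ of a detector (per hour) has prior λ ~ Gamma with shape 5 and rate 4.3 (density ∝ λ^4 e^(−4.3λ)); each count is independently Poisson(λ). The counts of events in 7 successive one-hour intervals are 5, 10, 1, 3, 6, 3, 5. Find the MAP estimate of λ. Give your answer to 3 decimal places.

λ̂_MAP = 3.274

Σxᵢ = 5+10+1+3+6+3+5 = 33, with n = 7.
Posterior ∝ λ^4e^(−4.3λ) · λ^33e^(−7λ) = λ^37e^(−11.3λ), i.e. Gamma(shape=38, rate=11.3).
The mode of a Gamma(a, b) with a ≥ 1 (shape–rate) is (a−1)/b = 37/11.3 ≈ 3.274.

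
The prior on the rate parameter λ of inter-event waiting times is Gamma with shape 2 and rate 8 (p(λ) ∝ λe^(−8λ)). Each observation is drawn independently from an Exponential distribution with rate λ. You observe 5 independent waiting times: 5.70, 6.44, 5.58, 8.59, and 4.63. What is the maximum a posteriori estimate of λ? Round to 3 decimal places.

The Exponential(rate=λ) likelihood is ∝ λ^n e^(−λΣtᵢ). Here n = 5 and Σtᵢ = 5.70 + 6.44 + 5.58 + 8.59 + 4.63 = 30.94.
Posterior ∝ λe^(−8λ) · λ^5e^(−30.94λ) = λ^6e^(−38.94λ), i.e. Gamma(7, 38.94).
Mode = (a−1)/b = 6/38.94 ≈ 0.154.

λ̂_MAP = 0.154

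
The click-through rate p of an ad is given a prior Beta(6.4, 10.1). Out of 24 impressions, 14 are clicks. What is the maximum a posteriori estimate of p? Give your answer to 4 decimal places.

Prior: Beta(6.4, 10.1).
Data: 14 successes in 24 trials. The binomial likelihood contributes p^14(1−p)^10, so the posterior is Beta(6.4+14, 10.1+10) = Beta(20.4, 20.1).
For Beta(a, b) with a, b > 1 the mode is (a−1)/(a+b−2) = 19.4/38.5 ≈ 0.5039.

p̂_MAP = 0.5039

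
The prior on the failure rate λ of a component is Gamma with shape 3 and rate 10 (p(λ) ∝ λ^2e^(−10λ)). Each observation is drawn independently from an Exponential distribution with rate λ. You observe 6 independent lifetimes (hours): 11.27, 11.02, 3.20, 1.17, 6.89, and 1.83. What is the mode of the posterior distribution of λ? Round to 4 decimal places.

λ̂_MAP = 0.1763

The Exponential(rate=λ) likelihood is ∝ λ^n e^(−λΣtᵢ). Here n = 6 and Σtᵢ = 11.27 + 11.02 + 3.20 + 1.17 + 6.89 + 1.83 = 35.38.
Posterior ∝ λ^2e^(−10λ) · λ^6e^(−35.38λ) = λ^8e^(−45.38λ), i.e. Gamma(9, 45.38).
Mode = (a−1)/b = 8/45.38 ≈ 0.1763.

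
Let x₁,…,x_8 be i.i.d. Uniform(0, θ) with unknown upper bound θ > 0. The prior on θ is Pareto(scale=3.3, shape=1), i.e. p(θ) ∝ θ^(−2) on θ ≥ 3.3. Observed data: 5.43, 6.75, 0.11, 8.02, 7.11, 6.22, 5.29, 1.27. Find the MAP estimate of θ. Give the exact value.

The Uniform(0, θ) likelihood is θ^(−n) for θ ≥ max(xᵢ), zero otherwise. Here max(xᵢ) = 8.02.
Posterior ∝ θ^(−2) · θ^(−8) = θ^(−10) on θ ≥ max(3.3, 8.02) = 8.02.
This density is strictly decreasing in θ, so the posterior mode lies at the lower boundary of the support.

θ̂_MAP = 8.02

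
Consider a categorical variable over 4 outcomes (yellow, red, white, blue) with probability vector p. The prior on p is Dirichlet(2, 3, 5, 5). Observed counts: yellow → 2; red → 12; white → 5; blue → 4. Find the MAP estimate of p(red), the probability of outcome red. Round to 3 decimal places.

The posterior is Dirichlet(αᵢ + nᵢ) = Dirichlet(4, 15, 10, 9).
For a Dirichlet(a₁,…,a_K) with all aᵢ > 1, the mode has j-th component (aⱼ − 1)/(Σaᵢ − K).
Here Σaᵢ = 38 and K = 4, so p(red) = (15 − 1)/(38 − 4) = 14/34 ≈ 0.412.

MAP estimate of p(red) = 0.412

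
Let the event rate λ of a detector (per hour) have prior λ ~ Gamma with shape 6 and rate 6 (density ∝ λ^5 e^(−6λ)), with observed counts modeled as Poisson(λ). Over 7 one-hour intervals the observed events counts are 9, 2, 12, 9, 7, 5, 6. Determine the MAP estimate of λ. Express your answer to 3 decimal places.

Σxᵢ = 9+2+12+9+7+5+6 = 50, with n = 7.
Posterior ∝ λ^5e^(−6λ) · λ^50e^(−7λ) = λ^55e^(−13λ), i.e. Gamma(shape=56, rate=13).
The mode of a Gamma(a, b) with a ≥ 1 (shape–rate) is (a−1)/b = 55/13 ≈ 4.231.

λ̂_MAP = 4.231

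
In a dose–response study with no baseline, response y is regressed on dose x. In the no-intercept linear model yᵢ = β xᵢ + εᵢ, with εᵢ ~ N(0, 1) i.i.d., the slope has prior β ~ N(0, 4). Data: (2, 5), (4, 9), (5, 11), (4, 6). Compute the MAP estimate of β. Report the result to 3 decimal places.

β̂_MAP = 2.041

log p(β | y) = −Σ(yᵢ − βxᵢ)²/(2·1) − β²/(2·4) + const.
Setting the derivative to zero: Σxᵢ(yᵢ − βxᵢ)/1 − β/4 = 0, so β = Σxᵢyᵢ / (Σxᵢ² + σ²/τ²).
Σxᵢyᵢ = 2·5 + 4·9 + 5·11 + 4·6 = 125; Σxᵢ² = 61; σ²/τ² = 0.25.
β̂_MAP = 125 / (61 + 0.25) = 125/61.25 ≈ 2.041.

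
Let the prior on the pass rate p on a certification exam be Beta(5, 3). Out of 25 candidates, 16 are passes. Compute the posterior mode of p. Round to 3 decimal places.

Prior: Beta(5, 3).
Data: 16 successes in 25 trials. The binomial likelihood contributes p^16(1−p)^9, so the posterior is Beta(5+16, 3+9) = Beta(21, 12).
For Beta(a, b) with a, b > 1 the mode is (a−1)/(a+b−2) = 20/31 ≈ 0.645.

p̂_MAP = 0.645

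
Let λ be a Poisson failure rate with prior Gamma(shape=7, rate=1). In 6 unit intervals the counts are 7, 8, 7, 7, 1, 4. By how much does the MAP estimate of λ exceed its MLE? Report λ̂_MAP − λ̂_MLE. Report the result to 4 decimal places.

Σxᵢ = 34. Posterior is Gamma(41, 7); MAP = (41−1)/7 = 40/7 ≈ 5.71429.
MLE = x̄ = 34/6 ≈ 5.66667.
Difference = 40/7 − 34/6 = 1/21 ≈ 0.0476.

MAP − MLE = 0.0476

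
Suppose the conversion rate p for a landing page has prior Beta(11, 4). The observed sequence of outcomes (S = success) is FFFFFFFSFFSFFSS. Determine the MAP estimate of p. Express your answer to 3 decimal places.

Prior: Beta(11, 4).
Data: 4 successes in 15 trials (from the sequence). The binomial likelihood contributes p^4(1−p)^11, so the posterior is Beta(11+4, 4+11) = Beta(15, 15).
For Beta(a, b) with a, b > 1 the mode is (a−1)/(a+b−2) = 14/28 ≈ 0.500.

p̂_MAP = 0.500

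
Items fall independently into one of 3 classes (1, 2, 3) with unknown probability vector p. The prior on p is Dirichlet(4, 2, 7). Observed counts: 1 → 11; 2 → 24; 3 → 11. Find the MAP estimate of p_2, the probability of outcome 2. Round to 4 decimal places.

The posterior is Dirichlet(αᵢ + nᵢ) = Dirichlet(15, 26, 18).
For a Dirichlet(a₁,…,a_K) with all aᵢ > 1, the mode has j-th component (aⱼ − 1)/(Σaᵢ − K).
Here Σaᵢ = 59 and K = 3, so p_2 = (26 − 1)/(59 − 3) = 25/56 ≈ 0.4464.

MAP estimate: 0.4464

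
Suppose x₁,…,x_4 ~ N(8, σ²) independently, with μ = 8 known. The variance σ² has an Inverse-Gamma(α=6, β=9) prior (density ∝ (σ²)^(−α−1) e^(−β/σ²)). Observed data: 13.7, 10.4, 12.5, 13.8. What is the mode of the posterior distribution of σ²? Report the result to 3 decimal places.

Sum of squared deviations about the known mean: SS = (13.7−8)² + (10.4−8)² + (12.5−8)² + (13.8−8)² = 92.14.
The Normal likelihood contributes (σ²)^(−n/2) exp(−SS/(2σ²)), so the posterior is Inverse-Gamma(α + n/2, β + SS/2) = Inverse-Gamma(8, 55.07).
The mode of Inverse-Gamma(a, b) is b/(a+1) = 55.07/9 ≈ 6.119.

σ̂²_MAP = 6.119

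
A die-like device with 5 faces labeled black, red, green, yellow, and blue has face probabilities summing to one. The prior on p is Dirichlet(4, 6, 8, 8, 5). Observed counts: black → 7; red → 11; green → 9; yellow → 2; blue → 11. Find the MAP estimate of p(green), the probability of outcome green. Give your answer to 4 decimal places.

MAP estimate of p(green) = 0.2424

The posterior is Dirichlet(αᵢ + nᵢ) = Dirichlet(11, 17, 17, 10, 16).
For a Dirichlet(a₁,…,a_K) with all aᵢ > 1, the mode has j-th component (aⱼ − 1)/(Σaᵢ − K).
Here Σaᵢ = 71 and K = 5, so p(green) = (17 − 1)/(71 − 5) = 16/66 ≈ 0.2424.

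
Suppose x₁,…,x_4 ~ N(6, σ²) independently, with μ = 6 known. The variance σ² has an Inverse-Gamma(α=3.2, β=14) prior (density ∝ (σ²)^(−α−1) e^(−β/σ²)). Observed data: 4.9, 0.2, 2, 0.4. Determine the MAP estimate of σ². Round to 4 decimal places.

σ̂²_MAP = 8.8879

Sum of squared deviations about the known mean: SS = (4.9−6)² + (0.2−6)² + (2−6)² + (0.4−6)² = 82.21.
The Normal likelihood contributes (σ²)^(−n/2) exp(−SS/(2σ²)), so the posterior is Inverse-Gamma(α + n/2, β + SS/2) = Inverse-Gamma(5.2, 55.105).
The mode of Inverse-Gamma(a, b) is b/(a+1) = 55.105/6.2 ≈ 8.8879.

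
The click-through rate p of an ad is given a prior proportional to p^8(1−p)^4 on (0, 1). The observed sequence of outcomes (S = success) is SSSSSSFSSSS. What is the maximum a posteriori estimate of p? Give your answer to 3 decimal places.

The prior density ∝ p^8(1−p)^4 is the kernel of Beta(9, 5).
Data: 10 successes in 11 trials (from the sequence). The binomial likelihood contributes p^10(1−p)^1, so the posterior is Beta(9+10, 5+1) = Beta(19, 6).
For Beta(a, b) with a, b > 1 the mode is (a−1)/(a+b−2) = 18/23 ≈ 0.783.

p̂_MAP = 0.783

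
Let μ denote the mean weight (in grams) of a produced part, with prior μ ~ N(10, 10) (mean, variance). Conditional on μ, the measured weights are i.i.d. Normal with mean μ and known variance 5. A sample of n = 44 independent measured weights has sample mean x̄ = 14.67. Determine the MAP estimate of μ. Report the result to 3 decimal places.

n = 44, x̄ = 14.67.
For a Normal prior and Normal likelihood with known variance, the posterior is Normal; its mode equals its mean, the precision-weighted average.
Prior precision 1/σ₀² = 1/10 = 0.1; data precision n/σ² = 44/5 = 8.8.
μ̂ = (0.1·10 + 8.8·14.67) / (0.1 + 8.8) = 130.096/8.9 = 32524/2225 ≈ 14.618.

μ̂_MAP = 14.618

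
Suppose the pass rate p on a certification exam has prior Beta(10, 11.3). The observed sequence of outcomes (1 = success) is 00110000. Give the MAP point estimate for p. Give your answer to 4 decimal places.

p̂_MAP = 0.4029

Prior: Beta(10, 11.3).
Data: 2 successes in 8 trials (from the sequence). The binomial likelihood contributes p^2(1−p)^6, so the posterior is Beta(10+2, 11.3+6) = Beta(12, 17.3).
For Beta(a, b) with a, b > 1 the mode is (a−1)/(a+b−2) = 11/27.3 ≈ 0.4029.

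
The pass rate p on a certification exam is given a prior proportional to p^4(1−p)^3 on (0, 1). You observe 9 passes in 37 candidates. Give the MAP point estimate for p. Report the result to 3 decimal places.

p̂_MAP = 0.295

The prior density ∝ p^4(1−p)^3 is the kernel of Beta(5, 4).
Data: 9 successes in 37 trials. The binomial likelihood contributes p^9(1−p)^28, so the posterior is Beta(5+9, 4+28) = Beta(14, 32).
For Beta(a, b) with a, b > 1 the mode is (a−1)/(a+b−2) = 13/44 ≈ 0.295.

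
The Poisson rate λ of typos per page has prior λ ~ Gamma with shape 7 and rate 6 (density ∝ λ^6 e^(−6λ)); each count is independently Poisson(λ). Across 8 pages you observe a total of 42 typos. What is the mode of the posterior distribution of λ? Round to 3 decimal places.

Σxᵢ = 42, n = 8.
Posterior ∝ λ^6e^(−6λ) · λ^42e^(−8λ) = λ^48e^(−14λ), i.e. Gamma(shape=49, rate=14).
The mode of a Gamma(a, b) with a ≥ 1 (shape–rate) is (a−1)/b = 48/14 ≈ 3.429.

λ̂_MAP = 3.429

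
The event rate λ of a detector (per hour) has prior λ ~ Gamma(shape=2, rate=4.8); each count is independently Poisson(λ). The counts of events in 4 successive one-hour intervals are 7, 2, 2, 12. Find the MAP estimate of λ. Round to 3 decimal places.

Σxᵢ = 7+2+2+12 = 23, with n = 4.
Posterior ∝ λe^(−4.8λ) · λ^23e^(−4λ) = λ^24e^(−8.8λ), i.e. Gamma(shape=25, rate=8.8).
The mode of a Gamma(a, b) with a ≥ 1 (shape–rate) is (a−1)/b = 24/8.8 ≈ 2.727.

λ̂_MAP = 2.727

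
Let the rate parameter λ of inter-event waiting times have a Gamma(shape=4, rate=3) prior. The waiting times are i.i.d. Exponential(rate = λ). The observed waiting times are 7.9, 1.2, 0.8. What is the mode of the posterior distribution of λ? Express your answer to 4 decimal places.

λ̂_MAP = 0.4651

The Exponential(rate=λ) likelihood is ∝ λ^n e^(−λΣtᵢ). Here n = 3 and Σtᵢ = 7.9 + 1.2 + 0.8 = 9.9.
Posterior ∝ λ^3e^(−3λ) · λ^3e^(−9.9λ) = λ^6e^(−12.9λ), i.e. Gamma(7, 12.9).
Mode = (a−1)/b = 6/12.9 ≈ 0.4651.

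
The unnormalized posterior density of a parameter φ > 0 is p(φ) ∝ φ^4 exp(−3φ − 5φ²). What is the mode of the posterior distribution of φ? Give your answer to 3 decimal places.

ℓ'(φ) = 4/φ − 3 − 10φ. Setting this to zero and multiplying by φ: 10φ² + 3φ − 4 = 0.
φ = (−3 + √(3² + 4·10·4)) / (2·10) = (−3 + √169) / 20 = (−3 + 13)/20 = 1/2.
ℓ''(φ) = −4/φ² − 10 < 0, confirming a maximum.

φ̂_MAP = 0.500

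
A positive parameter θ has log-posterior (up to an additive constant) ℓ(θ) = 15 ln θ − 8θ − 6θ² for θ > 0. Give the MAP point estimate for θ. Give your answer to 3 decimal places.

ℓ'(θ) = 15/θ − 8 − 12θ. Setting this to zero and multiplying by θ: 12θ² + 8θ − 15 = 0.
θ = (−8 + √(8² + 4·12·15)) / (2·12) = (−8 + √784) / 24 = (−8 + 28)/24 = 5/6.
ℓ''(θ) = −15/θ² − 12 < 0, confirming a maximum.

θ̂_MAP = 0.833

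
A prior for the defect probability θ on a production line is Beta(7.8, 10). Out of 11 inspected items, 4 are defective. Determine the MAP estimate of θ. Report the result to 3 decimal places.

θ̂_MAP = 0.403

Prior: Beta(7.8, 10).
Data: 4 successes in 11 trials. The binomial likelihood contributes θ^4(1−θ)^7, so the posterior is Beta(7.8+4, 10+7) = Beta(11.8, 17).
For Beta(a, b) with a, b > 1 the mode is (a−1)/(a+b−2) = 10.8/26.8 ≈ 0.403.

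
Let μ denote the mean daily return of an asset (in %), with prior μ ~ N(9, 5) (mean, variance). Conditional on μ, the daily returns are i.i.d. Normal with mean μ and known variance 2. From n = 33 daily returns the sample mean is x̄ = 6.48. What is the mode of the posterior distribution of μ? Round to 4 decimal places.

μ̂_MAP = 6.5102

n = 33, x̄ = 6.48.
For a Normal prior and Normal likelihood with known variance, the posterior is Normal; its mode equals its mean, the precision-weighted average.
Prior precision 1/σ₀² = 1/5 = 0.2; data precision n/σ² = 33/2 = 16.5.
μ̂ = (0.2·9 + 16.5·6.48) / (0.2 + 16.5) = 108.72/16.7 = 5436/835 ≈ 6.5102.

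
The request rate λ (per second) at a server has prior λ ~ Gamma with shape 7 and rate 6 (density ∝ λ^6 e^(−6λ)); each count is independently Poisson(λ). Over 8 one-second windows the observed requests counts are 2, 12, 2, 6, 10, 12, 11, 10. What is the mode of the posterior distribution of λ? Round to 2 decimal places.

λ̂_MAP = 5.07

Σxᵢ = 2+12+2+6+10+12+11+10 = 65, with n = 8.
Posterior ∝ λ^6e^(−6λ) · λ^65e^(−8λ) = λ^71e^(−14λ), i.e. Gamma(shape=72, rate=14).
The mode of a Gamma(a, b) with a ≥ 1 (shape–rate) is (a−1)/b = 71/14 ≈ 5.07.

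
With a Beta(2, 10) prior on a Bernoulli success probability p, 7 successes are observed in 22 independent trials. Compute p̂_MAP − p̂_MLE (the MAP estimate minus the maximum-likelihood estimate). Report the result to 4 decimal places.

MAP − MLE = -0.0682

Posterior is Beta(9, 25); MAP = (9−1)/(34−2) = 8/32 ≈ 0.25000.
MLE ignores the prior: p̂_MLE = k/n = 7/22 ≈ 0.31818.
Difference = 8/32 − 7/22 = -3/44 ≈ -0.0682.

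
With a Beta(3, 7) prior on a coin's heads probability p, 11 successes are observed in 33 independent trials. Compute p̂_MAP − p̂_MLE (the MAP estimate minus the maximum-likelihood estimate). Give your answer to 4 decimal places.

Posterior is Beta(14, 29); MAP = (14−1)/(43−2) = 13/41 ≈ 0.31707.
MLE ignores the prior: p̂_MLE = k/n = 11/33 ≈ 0.33333.
Difference = 13/41 − 11/33 = -2/123 ≈ -0.0163.

MAP − MLE = -0.0163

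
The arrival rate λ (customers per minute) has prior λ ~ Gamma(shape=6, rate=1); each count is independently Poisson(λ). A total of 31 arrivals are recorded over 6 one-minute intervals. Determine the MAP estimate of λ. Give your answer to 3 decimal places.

Σxᵢ = 31, n = 6.
Posterior ∝ λ^5e^(−1λ) · λ^31e^(−6λ) = λ^36e^(−7λ), i.e. Gamma(shape=37, rate=7).
The mode of a Gamma(a, b) with a ≥ 1 (shape–rate) is (a−1)/b = 36/7 ≈ 5.143.

λ̂_MAP = 5.143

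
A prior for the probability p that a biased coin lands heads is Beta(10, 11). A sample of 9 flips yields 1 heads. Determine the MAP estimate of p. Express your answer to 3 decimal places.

p̂_MAP = 0.357

Prior: Beta(10, 11).
Data: 1 success in 9 trials. The binomial likelihood contributes p(1−p)^8, so the posterior is Beta(10+1, 11+8) = Beta(11, 19).
For Beta(a, b) with a, b > 1 the mode is (a−1)/(a+b−2) = 10/28 ≈ 0.357.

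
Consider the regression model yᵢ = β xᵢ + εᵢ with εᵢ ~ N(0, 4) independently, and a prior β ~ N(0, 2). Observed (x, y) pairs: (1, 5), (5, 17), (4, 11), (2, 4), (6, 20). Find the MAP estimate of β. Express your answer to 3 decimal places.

β̂_MAP = 3.119

log p(β | y) = −Σ(yᵢ − βxᵢ)²/(2·4) − β²/(2·2) + const.
Setting the derivative to zero: Σxᵢ(yᵢ − βxᵢ)/4 − β/2 = 0, so β = Σxᵢyᵢ / (Σxᵢ² + σ²/τ²).
Σxᵢyᵢ = 1·5 + 5·17 + 4·11 + 2·4 + 6·20 = 262; Σxᵢ² = 82; σ²/τ² = 2.
β̂_MAP = 262 / (82 + 2) = 262/84 ≈ 3.119.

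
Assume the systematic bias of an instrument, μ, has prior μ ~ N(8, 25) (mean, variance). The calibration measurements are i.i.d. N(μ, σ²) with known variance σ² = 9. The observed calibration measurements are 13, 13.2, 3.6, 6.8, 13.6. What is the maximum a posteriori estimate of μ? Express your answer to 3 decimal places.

n = 5; x̄ = (13 + 13.2 + 3.6 + 6.8 + 13.6)/5 = 50.2/5 = 10.04.
For a Normal prior and Normal likelihood with known variance, the posterior is Normal; its mode equals its mean, the precision-weighted average.
Prior precision 1/σ₀² = 1/25 = 0.04; data precision n/σ² = 5/9.
μ̂ = (0.04·8 + (5/9)·10.04) / (0.04 + 5/9) = (1327/225)/(134/225) = 1327/134 ≈ 9.903.

μ̂_MAP = 9.903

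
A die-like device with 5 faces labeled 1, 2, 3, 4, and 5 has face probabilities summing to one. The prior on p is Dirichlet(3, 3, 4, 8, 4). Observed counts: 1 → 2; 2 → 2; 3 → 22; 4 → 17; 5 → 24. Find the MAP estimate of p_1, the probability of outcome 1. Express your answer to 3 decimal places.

MAP estimate: 0.048

The posterior is Dirichlet(αᵢ + nᵢ) = Dirichlet(5, 5, 26, 25, 28).
For a Dirichlet(a₁,…,a_K) with all aᵢ > 1, the mode has j-th component (aⱼ − 1)/(Σaᵢ − K).
Here Σaᵢ = 89 and K = 5, so p_1 = (5 − 1)/(89 − 5) = 4/84 ≈ 0.048.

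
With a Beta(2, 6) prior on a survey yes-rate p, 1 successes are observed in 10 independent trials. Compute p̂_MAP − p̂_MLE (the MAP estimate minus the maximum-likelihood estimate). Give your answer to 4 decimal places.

Posterior is Beta(3, 15); MAP = (3−1)/(18−2) = 2/16 ≈ 0.12500.
MLE ignores the prior: p̂_MLE = k/n = 1/10 ≈ 0.10000.
Difference = 2/16 − 1/10 = 1/40 ≈ 0.0250.

MAP − MLE = 0.0250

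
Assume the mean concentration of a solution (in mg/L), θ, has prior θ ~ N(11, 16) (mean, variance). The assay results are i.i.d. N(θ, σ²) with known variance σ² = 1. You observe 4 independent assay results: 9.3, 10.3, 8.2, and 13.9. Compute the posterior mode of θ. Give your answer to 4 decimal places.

n = 4; x̄ = (9.3 + 10.3 + 8.2 + 13.9)/4 = 41.7/4 = 10.425.
For a Normal prior and Normal likelihood with known variance, the posterior is Normal; its mode equals its mean, the precision-weighted average.
Prior precision 1/σ₀² = 1/16 = 0.0625; data precision n/σ² = 4/1 = 4.
θ̂ = (0.0625·11 + 4·10.425) / (0.0625 + 4) = 42.3875/4.0625 = 3391/325 ≈ 10.4338.

θ̂_MAP = 10.4338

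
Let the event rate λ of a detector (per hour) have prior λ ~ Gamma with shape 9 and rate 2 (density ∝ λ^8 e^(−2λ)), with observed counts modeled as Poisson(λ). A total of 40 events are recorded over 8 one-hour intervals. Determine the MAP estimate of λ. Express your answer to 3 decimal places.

λ̂_MAP = 4.800

Σxᵢ = 40, n = 8.
Posterior ∝ λ^8e^(−2λ) · λ^40e^(−8λ) = λ^48e^(−10λ), i.e. Gamma(shape=49, rate=10).
The mode of a Gamma(a, b) with a ≥ 1 (shape–rate) is (a−1)/b = 48/10 ≈ 4.800.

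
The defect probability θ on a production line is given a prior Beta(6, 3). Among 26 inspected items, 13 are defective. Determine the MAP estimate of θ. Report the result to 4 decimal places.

Prior: Beta(6, 3).
Data: 13 successes in 26 trials. The binomial likelihood contributes θ^13(1−θ)^13, so the posterior is Beta(6+13, 3+13) = Beta(19, 16).
For Beta(a, b) with a, b > 1 the mode is (a−1)/(a+b−2) = 18/33 ≈ 0.5455.

θ̂_MAP = 0.5455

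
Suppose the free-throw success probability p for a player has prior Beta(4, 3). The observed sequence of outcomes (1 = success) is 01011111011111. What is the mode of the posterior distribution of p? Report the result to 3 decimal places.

p̂_MAP = 0.737

Prior: Beta(4, 3).
Data: 11 successes in 14 trials (from the sequence). The binomial likelihood contributes p^11(1−p)^3, so the posterior is Beta(4+11, 3+3) = Beta(15, 6).
For Beta(a, b) with a, b > 1 the mode is (a−1)/(a+b−2) = 14/19 ≈ 0.737.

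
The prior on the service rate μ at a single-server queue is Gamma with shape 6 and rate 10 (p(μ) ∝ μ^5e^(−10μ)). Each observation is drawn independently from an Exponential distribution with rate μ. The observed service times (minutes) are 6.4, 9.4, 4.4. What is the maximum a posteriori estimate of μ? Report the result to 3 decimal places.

μ̂_MAP = 0.265

The Exponential(rate=μ) likelihood is ∝ μ^n e^(−μΣtᵢ). Here n = 3 and Σtᵢ = 6.4 + 9.4 + 4.4 = 20.2.
Posterior ∝ μ^5e^(−10μ) · μ^3e^(−20.2μ) = μ^8e^(−30.2μ), i.e. Gamma(9, 30.2).
Mode = (a−1)/b = 8/30.2 ≈ 0.265.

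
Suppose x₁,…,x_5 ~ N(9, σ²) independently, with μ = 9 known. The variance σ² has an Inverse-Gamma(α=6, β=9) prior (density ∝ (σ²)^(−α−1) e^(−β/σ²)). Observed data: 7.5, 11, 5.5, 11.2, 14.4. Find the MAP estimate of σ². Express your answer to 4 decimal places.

Sum of squared deviations about the known mean: SS = (7.5−9)² + (11−9)² + (5.5−9)² + (11.2−9)² + (14.4−9)² = 52.5.
The Normal likelihood contributes (σ²)^(−n/2) exp(−SS/(2σ²)), so the posterior is Inverse-Gamma(α + n/2, β + SS/2) = Inverse-Gamma(8.5, 35.25).
The mode of Inverse-Gamma(a, b) is b/(a+1) = 35.25/9.5 ≈ 3.7105.

σ̂²_MAP = 3.7105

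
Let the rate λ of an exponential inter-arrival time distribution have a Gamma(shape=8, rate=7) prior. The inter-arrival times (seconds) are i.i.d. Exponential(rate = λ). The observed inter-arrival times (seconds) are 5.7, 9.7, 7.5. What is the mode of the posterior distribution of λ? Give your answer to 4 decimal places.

λ̂_MAP = 0.3344

The Exponential(rate=λ) likelihood is ∝ λ^n e^(−λΣtᵢ). Here n = 3 and Σtᵢ = 5.7 + 9.7 + 7.5 = 22.9.
Posterior ∝ λ^7e^(−7λ) · λ^3e^(−22.9λ) = λ^10e^(−29.9λ), i.e. Gamma(11, 29.9).
Mode = (a−1)/b = 10/29.9 ≈ 0.3344.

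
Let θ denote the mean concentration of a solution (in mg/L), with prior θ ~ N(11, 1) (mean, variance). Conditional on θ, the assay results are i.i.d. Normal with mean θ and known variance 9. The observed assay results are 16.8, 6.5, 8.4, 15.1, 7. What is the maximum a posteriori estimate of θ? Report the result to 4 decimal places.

n = 5; x̄ = (16.8 + 6.5 + 8.4 + 15.1 + 7)/5 = 53.8/5 = 10.76.
For a Normal prior and Normal likelihood with known variance, the posterior is Normal; its mode equals its mean, the precision-weighted average.
Prior precision 1/σ₀² = 1/1 = 1; data precision n/σ² = 5/9.
θ̂ = (1·11 + (5/9)·10.76) / (1 + 5/9) = (764/45)/(14/9) = 382/35 ≈ 10.9143.

θ̂_MAP = 10.9143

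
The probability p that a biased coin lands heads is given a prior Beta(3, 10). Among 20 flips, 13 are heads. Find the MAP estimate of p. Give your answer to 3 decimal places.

p̂_MAP = 0.484

Prior: Beta(3, 10).
Data: 13 successes in 20 trials. The binomial likelihood contributes p^13(1−p)^7, so the posterior is Beta(3+13, 10+7) = Beta(16, 17).
For Beta(a, b) with a, b > 1 the mode is (a−1)/(a+b−2) = 15/31 ≈ 0.484.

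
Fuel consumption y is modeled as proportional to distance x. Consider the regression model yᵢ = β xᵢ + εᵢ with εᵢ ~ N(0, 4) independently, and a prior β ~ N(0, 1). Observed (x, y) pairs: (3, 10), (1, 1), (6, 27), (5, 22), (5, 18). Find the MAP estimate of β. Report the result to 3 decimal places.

log p(β | y) = −Σ(yᵢ − βxᵢ)²/(2·4) − β²/(2·1) + const.
Setting the derivative to zero: Σxᵢ(yᵢ − βxᵢ)/4 − β/1 = 0, so β = Σxᵢyᵢ / (Σxᵢ² + σ²/τ²).
Σxᵢyᵢ = 3·10 + 1·1 + 6·27 + 5·22 + 5·18 = 393; Σxᵢ² = 96; σ²/τ² = 4.
β̂_MAP = 393 / (96 + 4) = 393/100 ≈ 3.930.

β̂_MAP = 3.930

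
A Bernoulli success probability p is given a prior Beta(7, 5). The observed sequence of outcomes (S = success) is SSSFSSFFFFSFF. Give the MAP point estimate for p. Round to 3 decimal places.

p̂_MAP = 0.522

Prior: Beta(7, 5).
Data: 6 successes in 13 trials (from the sequence). The binomial likelihood contributes p^6(1−p)^7, so the posterior is Beta(7+6, 5+7) = Beta(13, 12).
For Beta(a, b) with a, b > 1 the mode is (a−1)/(a+b−2) = 12/23 ≈ 0.522.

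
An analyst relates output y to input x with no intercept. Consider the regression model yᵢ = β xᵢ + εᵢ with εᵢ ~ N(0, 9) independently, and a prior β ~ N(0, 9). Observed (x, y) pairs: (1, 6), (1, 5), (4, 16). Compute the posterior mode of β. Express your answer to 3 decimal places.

log p(β | y) = −Σ(yᵢ − βxᵢ)²/(2·9) − β²/(2·9) + const.
Setting the derivative to zero: Σxᵢ(yᵢ − βxᵢ)/9 − β/9 = 0, so β = Σxᵢyᵢ / (Σxᵢ² + σ²/τ²).
Σxᵢyᵢ = 1·6 + 1·5 + 4·16 = 75; Σxᵢ² = 18; σ²/τ² = 1.
β̂_MAP = 75 / (18 + 1) = 75/19 ≈ 3.947.

β̂_MAP = 3.947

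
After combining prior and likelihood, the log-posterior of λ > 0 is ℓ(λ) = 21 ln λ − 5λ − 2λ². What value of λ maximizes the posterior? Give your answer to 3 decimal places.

λ̂_MAP = 1.750

ℓ'(λ) = 21/λ − 5 − 4λ. Setting this to zero and multiplying by λ: 4λ² + 5λ − 21 = 0.
λ = (−5 + √(5² + 4·4·21)) / (2·4) = (−5 + √361) / 8 = (−5 + 19)/8 = 7/4.
ℓ''(λ) = −21/λ² − 4 < 0, confirming a maximum.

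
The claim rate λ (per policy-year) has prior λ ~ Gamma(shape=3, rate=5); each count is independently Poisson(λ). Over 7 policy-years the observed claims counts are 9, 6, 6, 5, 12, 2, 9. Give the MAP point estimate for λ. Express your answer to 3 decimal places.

Σxᵢ = 9+6+6+5+12+2+9 = 49, with n = 7.
Posterior ∝ λ^2e^(−5λ) · λ^49e^(−7λ) = λ^51e^(−12λ), i.e. Gamma(shape=52, rate=12).
The mode of a Gamma(a, b) with a ≥ 1 (shape–rate) is (a−1)/b = 51/12 ≈ 4.250.

λ̂_MAP = 4.250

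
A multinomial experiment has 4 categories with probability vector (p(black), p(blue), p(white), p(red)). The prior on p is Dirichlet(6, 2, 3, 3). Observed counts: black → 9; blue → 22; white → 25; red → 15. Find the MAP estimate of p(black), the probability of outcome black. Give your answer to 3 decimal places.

MAP estimate of p(black) = 0.173

The posterior is Dirichlet(αᵢ + nᵢ) = Dirichlet(15, 24, 28, 18).
For a Dirichlet(a₁,…,a_K) with all aᵢ > 1, the mode has j-th component (aⱼ − 1)/(Σaᵢ − K).
Here Σaᵢ = 85 and K = 4, so p(black) = (15 − 1)/(85 − 4) = 14/81 ≈ 0.173.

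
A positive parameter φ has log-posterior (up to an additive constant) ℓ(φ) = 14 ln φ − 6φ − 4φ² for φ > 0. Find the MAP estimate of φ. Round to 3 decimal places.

ℓ'(φ) = 14/φ − 6 − 8φ. Setting this to zero and multiplying by φ: 8φ² + 6φ − 14 = 0.
φ = (−6 + √(6² + 4·8·14)) / (2·8) = (−6 + √484) / 16 = (−6 + 22)/16 = 1.
ℓ''(φ) = −14/φ² − 8 < 0, confirming a maximum.

φ̂_MAP = 1.000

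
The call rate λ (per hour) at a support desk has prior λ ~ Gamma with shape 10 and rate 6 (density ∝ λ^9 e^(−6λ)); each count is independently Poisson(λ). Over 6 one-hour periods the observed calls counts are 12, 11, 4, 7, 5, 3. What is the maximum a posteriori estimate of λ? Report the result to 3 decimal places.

λ̂_MAP = 4.250

Σxᵢ = 12+11+4+7+5+3 = 42, with n = 6.
Posterior ∝ λ^9e^(−6λ) · λ^42e^(−6λ) = λ^51e^(−12λ), i.e. Gamma(shape=52, rate=12).
The mode of a Gamma(a, b) with a ≥ 1 (shape–rate) is (a−1)/b = 51/12 ≈ 4.250.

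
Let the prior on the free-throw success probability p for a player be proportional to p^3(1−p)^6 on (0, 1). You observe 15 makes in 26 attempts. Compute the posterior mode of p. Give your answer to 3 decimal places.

p̂_MAP = 0.514

The prior density ∝ p^3(1−p)^6 is the kernel of Beta(4, 7).
Data: 15 successes in 26 trials. The binomial likelihood contributes p^15(1−p)^11, so the posterior is Beta(4+15, 7+11) = Beta(19, 18).
For Beta(a, b) with a, b > 1 the mode is (a−1)/(a+b−2) = 18/35 ≈ 0.514.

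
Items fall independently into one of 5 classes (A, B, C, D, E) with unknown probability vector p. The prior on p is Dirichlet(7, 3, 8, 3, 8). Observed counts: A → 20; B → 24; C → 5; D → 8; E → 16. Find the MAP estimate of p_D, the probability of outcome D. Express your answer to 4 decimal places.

MAP estimate of p_D = 0.1031

The posterior is Dirichlet(αᵢ + nᵢ) = Dirichlet(27, 27, 13, 11, 24).
For a Dirichlet(a₁,…,a_K) with all aᵢ > 1, the mode has j-th component (aⱼ − 1)/(Σaᵢ − K).
Here Σaᵢ = 102 and K = 5, so p_D = (11 − 1)/(102 − 5) = 10/97 ≈ 0.1031.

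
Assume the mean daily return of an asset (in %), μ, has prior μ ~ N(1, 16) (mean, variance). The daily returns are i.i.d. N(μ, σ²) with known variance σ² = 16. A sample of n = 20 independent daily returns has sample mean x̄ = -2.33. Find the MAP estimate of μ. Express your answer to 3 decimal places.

μ̂_MAP = -2.171

n = 20, x̄ = -2.33.
For a Normal prior and Normal likelihood with known variance, the posterior is Normal; its mode equals its mean, the precision-weighted average.
Prior precision 1/σ₀² = 1/16 = 0.0625; data precision n/σ² = 20/16 = 1.25.
μ̂ = (0.0625·1 + 1.25·(-2.33)) / (0.0625 + 1.25) = (-2.85)/1.3125 = -76/35 ≈ -2.171.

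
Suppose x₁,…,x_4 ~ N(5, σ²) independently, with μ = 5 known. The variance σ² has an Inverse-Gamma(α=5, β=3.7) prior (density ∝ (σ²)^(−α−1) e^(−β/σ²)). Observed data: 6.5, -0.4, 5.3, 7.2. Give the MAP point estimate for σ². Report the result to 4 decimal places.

σ̂²_MAP = 2.7338

Sum of squared deviations about the known mean: SS = (6.5−5)² + (-0.4−5)² + (5.3−5)² + (7.2−5)² = 36.34.
The Normal likelihood contributes (σ²)^(−n/2) exp(−SS/(2σ²)), so the posterior is Inverse-Gamma(α + n/2, β + SS/2) = Inverse-Gamma(7, 21.87).
The mode of Inverse-Gamma(a, b) is b/(a+1) = 21.87/8 ≈ 2.7338.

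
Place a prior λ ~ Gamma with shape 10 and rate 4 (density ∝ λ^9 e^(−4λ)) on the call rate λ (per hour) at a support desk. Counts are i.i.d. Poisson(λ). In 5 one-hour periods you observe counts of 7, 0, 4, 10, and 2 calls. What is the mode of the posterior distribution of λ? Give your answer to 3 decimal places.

λ̂_MAP = 3.556

Σxᵢ = 7+0+4+10+2 = 23, with n = 5.
Posterior ∝ λ^9e^(−4λ) · λ^23e^(−5λ) = λ^32e^(−9λ), i.e. Gamma(shape=33, rate=9).
The mode of a Gamma(a, b) with a ≥ 1 (shape–rate) is (a−1)/b = 32/9 ≈ 3.556.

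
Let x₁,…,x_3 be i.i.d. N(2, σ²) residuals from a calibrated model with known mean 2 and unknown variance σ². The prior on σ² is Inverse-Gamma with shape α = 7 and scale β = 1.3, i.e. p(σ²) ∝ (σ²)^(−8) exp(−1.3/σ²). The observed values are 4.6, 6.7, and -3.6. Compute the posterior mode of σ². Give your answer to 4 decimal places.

Sum of squared deviations about the known mean: SS = (4.6−2)² + (6.7−2)² + (-3.6−2)² = 60.21.
The Normal likelihood contributes (σ²)^(−n/2) exp(−SS/(2σ²)), so the posterior is Inverse-Gamma(α + n/2, β + SS/2) = Inverse-Gamma(8.5, 31.405).
The mode of Inverse-Gamma(a, b) is b/(a+1) = 31.405/9.5 ≈ 3.3058.

σ̂²_MAP = 3.3058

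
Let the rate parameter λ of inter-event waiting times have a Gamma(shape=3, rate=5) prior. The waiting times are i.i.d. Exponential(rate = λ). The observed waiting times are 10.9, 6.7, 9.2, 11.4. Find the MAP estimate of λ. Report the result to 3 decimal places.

λ̂_MAP = 0.139

The Exponential(rate=λ) likelihood is ∝ λ^n e^(−λΣtᵢ). Here n = 4 and Σtᵢ = 10.9 + 6.7 + 9.2 + 11.4 = 38.2.
Posterior ∝ λ^2e^(−5λ) · λ^4e^(−38.2λ) = λ^6e^(−43.2λ), i.e. Gamma(7, 43.2).
Mode = (a−1)/b = 6/43.2 ≈ 0.139.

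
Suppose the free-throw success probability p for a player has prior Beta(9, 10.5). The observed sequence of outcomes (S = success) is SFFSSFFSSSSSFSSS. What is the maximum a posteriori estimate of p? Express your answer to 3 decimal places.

p̂_MAP = 0.567

Prior: Beta(9, 10.5).
Data: 11 successes in 16 trials (from the sequence). The binomial likelihood contributes p^11(1−p)^5, so the posterior is Beta(9+11, 10.5+5) = Beta(20, 15.5).
For Beta(a, b) with a, b > 1 the mode is (a−1)/(a+b−2) = 19/33.5 ≈ 0.567.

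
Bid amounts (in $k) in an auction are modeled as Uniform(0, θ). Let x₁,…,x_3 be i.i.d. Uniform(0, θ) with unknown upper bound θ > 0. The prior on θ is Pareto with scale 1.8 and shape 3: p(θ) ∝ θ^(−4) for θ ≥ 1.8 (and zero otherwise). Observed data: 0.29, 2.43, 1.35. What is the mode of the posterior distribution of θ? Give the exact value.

The Uniform(0, θ) likelihood is θ^(−n) for θ ≥ max(xᵢ), zero otherwise. Here max(xᵢ) = 2.43.
Posterior ∝ θ^(−4) · θ^(−3) = θ^(−7) on θ ≥ max(1.8, 2.43) = 2.43.
This density is strictly decreasing in θ, so the posterior mode lies at the lower boundary of the support.

θ̂_MAP = 2.43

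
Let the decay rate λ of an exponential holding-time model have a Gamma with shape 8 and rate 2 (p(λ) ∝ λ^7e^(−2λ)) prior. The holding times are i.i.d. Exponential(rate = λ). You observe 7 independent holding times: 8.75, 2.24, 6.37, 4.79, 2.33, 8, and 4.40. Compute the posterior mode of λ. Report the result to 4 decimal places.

λ̂_MAP = 0.3601

The Exponential(rate=λ) likelihood is ∝ λ^n e^(−λΣtᵢ). Here n = 7 and Σtᵢ = 8.75 + 2.24 + 6.37 + 4.79 + 2.33 + 8 + 4.40 = 36.88.
Posterior ∝ λ^7e^(−2λ) · λ^7e^(−36.88λ) = λ^14e^(−38.88λ), i.e. Gamma(15, 38.88).
Mode = (a−1)/b = 14/38.88 ≈ 0.3601.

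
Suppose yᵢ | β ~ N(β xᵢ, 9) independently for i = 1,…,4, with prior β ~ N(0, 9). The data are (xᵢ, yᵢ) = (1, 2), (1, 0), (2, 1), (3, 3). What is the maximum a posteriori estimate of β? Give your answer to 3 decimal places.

log p(β | y) = −Σ(yᵢ − βxᵢ)²/(2·9) − β²/(2·9) + const.
Setting the derivative to zero: Σxᵢ(yᵢ − βxᵢ)/9 − β/9 = 0, so β = Σxᵢyᵢ / (Σxᵢ² + σ²/τ²).
Σxᵢyᵢ = 1·2 + 1·0 + 2·1 + 3·3 = 13; Σxᵢ² = 15; σ²/τ² = 1.
β̂_MAP = 13 / (15 + 1) = 13/16 ≈ 0.813.

β̂_MAP = 0.813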